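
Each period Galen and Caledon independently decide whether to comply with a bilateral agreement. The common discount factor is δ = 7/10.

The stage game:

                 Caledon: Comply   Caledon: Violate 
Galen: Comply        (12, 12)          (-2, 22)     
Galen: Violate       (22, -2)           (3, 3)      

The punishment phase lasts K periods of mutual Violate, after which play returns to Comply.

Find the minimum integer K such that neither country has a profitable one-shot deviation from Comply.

2

IC: δ(1−δ^K)/(1−δ) ≥ (22−12)/(12−3) = 10/9.
With δ = 7/10: need 1 − δ^K ≥ 10/9·(1−7/10)/(7/10), i.e. δ^K ≤ 0.5238.
Since (7/10)^1 = 0.7000 and (7/10)^2 = 0.4900, the smallest such K is 2.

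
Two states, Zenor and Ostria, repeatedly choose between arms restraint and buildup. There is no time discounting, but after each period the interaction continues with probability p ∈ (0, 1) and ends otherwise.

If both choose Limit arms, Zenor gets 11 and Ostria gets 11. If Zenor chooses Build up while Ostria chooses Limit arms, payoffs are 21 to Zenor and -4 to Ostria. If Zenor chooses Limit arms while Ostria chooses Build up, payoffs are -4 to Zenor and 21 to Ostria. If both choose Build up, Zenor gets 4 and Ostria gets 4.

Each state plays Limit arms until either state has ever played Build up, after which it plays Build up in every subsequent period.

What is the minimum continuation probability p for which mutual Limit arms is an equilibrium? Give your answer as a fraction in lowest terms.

10/17

With no time discounting, the continuation probability p plays the role of the discount factor.
Grim-trigger IC: 11/(1−p) ≥ 21 + 4p/(1−p) ⇒ p ≥ (21−11)/(21−4) = 10/17.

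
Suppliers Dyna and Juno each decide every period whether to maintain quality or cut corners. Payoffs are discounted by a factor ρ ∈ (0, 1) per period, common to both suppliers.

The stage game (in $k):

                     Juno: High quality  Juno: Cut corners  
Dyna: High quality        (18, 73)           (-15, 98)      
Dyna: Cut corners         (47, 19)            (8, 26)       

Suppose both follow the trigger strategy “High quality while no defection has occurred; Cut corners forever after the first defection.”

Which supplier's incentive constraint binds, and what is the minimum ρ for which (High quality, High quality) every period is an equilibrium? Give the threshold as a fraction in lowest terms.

Dyna's threshold: (47−18)/(47−8) = 29/39.
Juno's threshold: (98−73)/(98−26) = 25/72.
29/39 > 25/72, so Dyna binds and ρ* = 29/39.

Dyna; ρ ≥ 29/39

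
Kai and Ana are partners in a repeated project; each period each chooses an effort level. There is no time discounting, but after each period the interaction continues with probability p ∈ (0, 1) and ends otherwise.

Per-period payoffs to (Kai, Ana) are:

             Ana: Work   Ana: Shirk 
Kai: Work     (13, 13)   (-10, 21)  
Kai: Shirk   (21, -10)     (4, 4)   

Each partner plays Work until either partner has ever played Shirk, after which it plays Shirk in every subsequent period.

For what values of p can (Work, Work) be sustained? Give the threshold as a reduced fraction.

8/17

Expected cooperation value is 13 + p·13 + p²·13 + … = 13/(1−p); deviation gives 21 + p·4/(1−p).
13 ≥ 21(1−p) + 4p ⇒ 17p ≥ 8 ⇒ p ≥ 8/17.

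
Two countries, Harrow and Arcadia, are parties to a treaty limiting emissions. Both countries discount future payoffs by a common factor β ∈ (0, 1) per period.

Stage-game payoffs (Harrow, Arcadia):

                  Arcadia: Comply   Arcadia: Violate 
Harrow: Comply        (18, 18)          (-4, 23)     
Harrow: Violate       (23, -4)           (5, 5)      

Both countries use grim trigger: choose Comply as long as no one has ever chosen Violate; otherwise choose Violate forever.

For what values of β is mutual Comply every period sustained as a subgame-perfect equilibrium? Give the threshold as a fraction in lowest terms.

One-period gain from deviating is 23 − 18 = 5. The loss is 18 − 5 = 13 in every subsequent period, with present value 13·β/(1−β).
Deviation is unprofitable when 13·β/(1−β) ≥ 5, i.e. β/(1−β) ≥ 5/13.
Equivalently β ≥ 5/(5+13) = 5/18.

5/18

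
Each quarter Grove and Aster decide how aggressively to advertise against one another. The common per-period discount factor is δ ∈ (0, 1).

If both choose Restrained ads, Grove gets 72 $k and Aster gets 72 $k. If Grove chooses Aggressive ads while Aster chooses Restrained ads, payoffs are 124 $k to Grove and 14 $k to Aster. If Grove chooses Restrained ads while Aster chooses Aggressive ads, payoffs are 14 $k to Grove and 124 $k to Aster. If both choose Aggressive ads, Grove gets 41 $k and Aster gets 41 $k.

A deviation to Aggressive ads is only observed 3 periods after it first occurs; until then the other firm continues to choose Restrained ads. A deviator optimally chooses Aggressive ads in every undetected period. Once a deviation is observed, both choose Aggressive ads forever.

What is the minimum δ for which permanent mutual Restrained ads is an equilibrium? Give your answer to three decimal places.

The best deviation is to choose Aggressive ads for all 3 undetected periods, earning 124 each, then 41 forever once detected.
Deviation value: 124(1−δ^3)/(1−δ) + 41δ^3/(1−δ); cooperation value: 72/(1−δ).
IC: 72 ≥ 124(1−δ^3) + 41δ^3 = 124 − 83δ^3.
So δ^3 ≥ 52/83, giving δ ≥ (52/83)^(1/3) ≈ 0.856.

0.856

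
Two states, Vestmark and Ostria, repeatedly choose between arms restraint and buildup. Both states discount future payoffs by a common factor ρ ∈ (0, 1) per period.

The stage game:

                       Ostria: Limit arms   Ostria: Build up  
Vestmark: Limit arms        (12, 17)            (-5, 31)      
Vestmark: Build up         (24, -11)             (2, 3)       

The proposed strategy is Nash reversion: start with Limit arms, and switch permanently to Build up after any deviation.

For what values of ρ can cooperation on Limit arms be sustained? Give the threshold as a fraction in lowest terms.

6/11

For Vestmark: deviation gain 24−12 = 12, per-period punishment loss 12−2 = 10. IC gives ρ ≥ 12/22 = 6/11.
For Ostria: gain 14, loss 14 per period, so ρ ≥ 14/28 = 1/2.
The tighter constraint is Vestmark's, so cooperation needs ρ ≥ 6/11.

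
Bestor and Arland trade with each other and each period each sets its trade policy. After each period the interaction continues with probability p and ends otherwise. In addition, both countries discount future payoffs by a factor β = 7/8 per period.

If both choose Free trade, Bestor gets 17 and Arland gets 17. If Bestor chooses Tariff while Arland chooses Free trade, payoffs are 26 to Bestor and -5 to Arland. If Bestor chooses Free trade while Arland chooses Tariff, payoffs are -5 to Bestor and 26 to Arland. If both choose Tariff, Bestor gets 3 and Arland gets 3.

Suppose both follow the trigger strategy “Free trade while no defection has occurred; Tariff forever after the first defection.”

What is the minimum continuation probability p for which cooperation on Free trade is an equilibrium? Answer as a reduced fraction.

72/161

With continuation probability p and discount β, the effective per-period discount factor is βp.
Grim-trigger IC: βp ≥ (26−17)/(26−3) = 9/23.
So p ≥ (9/23)/(7/8) = 72/161.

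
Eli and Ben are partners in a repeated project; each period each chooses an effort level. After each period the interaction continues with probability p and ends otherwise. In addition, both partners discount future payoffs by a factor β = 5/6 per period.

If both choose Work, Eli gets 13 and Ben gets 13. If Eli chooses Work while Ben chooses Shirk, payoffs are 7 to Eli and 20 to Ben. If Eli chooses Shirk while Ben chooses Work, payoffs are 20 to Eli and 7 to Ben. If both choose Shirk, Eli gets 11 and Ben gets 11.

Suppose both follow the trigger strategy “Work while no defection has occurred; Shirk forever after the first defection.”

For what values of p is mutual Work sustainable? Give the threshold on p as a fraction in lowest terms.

With continuation probability p and discount β, the effective per-period discount factor is βp.
Grim-trigger IC: βp ≥ (20−13)/(20−11) = 7/9.
So p ≥ (7/9)/(5/6) = 14/15.

14/15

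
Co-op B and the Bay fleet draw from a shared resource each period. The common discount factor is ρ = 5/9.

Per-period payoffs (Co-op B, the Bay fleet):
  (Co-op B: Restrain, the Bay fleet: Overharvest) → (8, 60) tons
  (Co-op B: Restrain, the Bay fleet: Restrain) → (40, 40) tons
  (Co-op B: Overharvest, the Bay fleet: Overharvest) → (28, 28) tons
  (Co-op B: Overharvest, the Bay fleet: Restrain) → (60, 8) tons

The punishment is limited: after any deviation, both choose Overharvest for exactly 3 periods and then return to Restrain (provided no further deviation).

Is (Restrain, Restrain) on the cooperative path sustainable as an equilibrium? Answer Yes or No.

A one-shot deviation gives 60 now, then 28 for 3 periods, then back to 40.
Gain from deviating: (60−40) today; loss: (40−28) in each of the next 3 periods.
No-deviation condition: (40−28)(ρ+…+ρ^3) ≥ 60−40, i.e. ρ+…+ρ^3 ≥ 5/3.
At ρ = 5/9: ρ+…+ρ^3 = 1.0357 < 1.6667.
So cooperation is not sustainable.

No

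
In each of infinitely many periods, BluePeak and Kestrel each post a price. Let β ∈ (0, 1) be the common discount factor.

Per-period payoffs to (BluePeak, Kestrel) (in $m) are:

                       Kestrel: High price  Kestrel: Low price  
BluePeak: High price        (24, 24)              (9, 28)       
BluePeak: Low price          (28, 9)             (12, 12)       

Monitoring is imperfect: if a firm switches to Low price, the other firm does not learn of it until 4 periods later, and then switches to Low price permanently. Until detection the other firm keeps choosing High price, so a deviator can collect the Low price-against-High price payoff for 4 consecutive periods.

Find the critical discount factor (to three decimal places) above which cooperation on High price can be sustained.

The best deviation is to choose Low price for all 4 undetected periods, earning 28 each, then 12 forever once detected.
Deviation value: 28(1−β^4)/(1−β) + 12β^4/(1−β); cooperation value: 24/(1−β).
IC: 24 ≥ 28(1−β^4) + 12β^4 = 28 − 16β^4.
So β^4 ≥ 4/16 = 1/4, giving β ≥ (1/4)^(1/4) ≈ 0.707.

0.707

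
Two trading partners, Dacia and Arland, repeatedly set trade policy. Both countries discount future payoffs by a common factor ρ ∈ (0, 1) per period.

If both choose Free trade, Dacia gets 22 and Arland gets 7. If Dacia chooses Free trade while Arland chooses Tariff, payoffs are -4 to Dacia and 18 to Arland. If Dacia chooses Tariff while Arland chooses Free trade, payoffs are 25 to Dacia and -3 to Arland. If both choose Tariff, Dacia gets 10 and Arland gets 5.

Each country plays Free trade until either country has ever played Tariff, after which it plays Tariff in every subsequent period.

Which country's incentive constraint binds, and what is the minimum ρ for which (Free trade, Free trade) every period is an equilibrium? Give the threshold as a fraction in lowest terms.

Dacia's threshold: (25−22)/(25−10) = 1/5.
Arland's threshold: (18−7)/(18−5) = 11/13.
1/5 < 11/13, so Arland binds and ρ* = 11/13.

Arland; ρ ≥ 11/13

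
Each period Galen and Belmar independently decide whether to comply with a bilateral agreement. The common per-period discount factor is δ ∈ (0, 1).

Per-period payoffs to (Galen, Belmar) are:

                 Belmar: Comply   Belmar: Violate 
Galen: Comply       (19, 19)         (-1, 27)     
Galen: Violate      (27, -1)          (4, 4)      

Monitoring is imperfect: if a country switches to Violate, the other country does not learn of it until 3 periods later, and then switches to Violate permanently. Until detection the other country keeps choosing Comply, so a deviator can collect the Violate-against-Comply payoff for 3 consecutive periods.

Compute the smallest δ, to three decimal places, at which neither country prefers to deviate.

A deviator earns 27 for 3 periods, then 4 forever; cooperating earns 19 forever. Multiplying the IC by (1−δ):
19 ≥ 27(1−δ^3) + 4δ^3, so 23·δ^3 ≥ 8 and δ^3 ≥ 8/23.
δ ≥ (8/23)^(1/3) ≈ 0.703.

0.703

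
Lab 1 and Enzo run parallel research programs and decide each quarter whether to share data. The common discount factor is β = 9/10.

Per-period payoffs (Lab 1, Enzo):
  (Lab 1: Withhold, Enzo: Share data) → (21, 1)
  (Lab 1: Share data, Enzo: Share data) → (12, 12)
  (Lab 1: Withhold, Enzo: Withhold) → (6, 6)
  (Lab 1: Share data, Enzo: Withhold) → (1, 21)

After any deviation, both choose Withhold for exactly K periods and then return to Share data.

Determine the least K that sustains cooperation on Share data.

No profitable deviation requires (12−6)(β+…+β^K) ≥ 21−12, i.e. β+…+β^K ≥ 3/2 ≈ 1.5000.
With β = 9/10, the partial sums are K=1: 0.9000, K=2: 1.7100.
K = 2 is the first length at which the sum reaches 1.5000.

2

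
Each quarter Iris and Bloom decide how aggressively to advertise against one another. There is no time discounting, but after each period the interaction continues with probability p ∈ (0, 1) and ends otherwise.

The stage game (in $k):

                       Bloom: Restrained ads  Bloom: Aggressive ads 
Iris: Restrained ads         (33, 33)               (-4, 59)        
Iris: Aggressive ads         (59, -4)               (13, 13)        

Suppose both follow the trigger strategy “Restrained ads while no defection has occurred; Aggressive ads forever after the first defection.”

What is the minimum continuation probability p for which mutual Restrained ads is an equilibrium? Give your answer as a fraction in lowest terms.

With no time discounting, the continuation probability p plays the role of the discount factor.
Grim-trigger IC: 33/(1−p) ≥ 59 + 13p/(1−p) ⇒ p ≥ (59−33)/(59−13) = 13/23.

13/23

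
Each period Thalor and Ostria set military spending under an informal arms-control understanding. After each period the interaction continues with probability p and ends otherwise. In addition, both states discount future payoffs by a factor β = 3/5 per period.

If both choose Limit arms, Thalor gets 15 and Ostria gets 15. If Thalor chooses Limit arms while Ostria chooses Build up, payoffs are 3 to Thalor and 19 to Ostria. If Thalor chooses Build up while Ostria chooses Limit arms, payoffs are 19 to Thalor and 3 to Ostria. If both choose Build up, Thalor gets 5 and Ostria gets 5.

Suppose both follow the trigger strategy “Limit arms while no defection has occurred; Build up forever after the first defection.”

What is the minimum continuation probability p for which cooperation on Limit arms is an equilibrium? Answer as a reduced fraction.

With continuation probability p and discount β, the effective per-period discount factor is βp.
Grim-trigger IC: βp ≥ (19−15)/(19−5) = 2/7.
So p ≥ (2/7)/(3/5) = 10/21.

10/21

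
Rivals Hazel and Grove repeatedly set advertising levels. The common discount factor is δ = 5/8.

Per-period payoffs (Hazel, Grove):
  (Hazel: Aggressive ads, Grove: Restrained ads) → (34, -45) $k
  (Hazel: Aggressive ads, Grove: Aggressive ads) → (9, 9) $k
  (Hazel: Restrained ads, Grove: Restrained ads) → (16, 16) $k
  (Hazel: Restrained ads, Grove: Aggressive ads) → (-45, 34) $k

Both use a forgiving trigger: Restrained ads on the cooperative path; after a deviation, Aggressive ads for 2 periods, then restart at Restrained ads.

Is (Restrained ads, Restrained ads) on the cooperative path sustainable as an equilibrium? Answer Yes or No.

No

IC: δ+…+δ^2 ≥ (34−16)/(16−9) = 18/7.
At δ = 5/8: partial sum = 1.0156 < 2.5714. Cooperation not sustainable.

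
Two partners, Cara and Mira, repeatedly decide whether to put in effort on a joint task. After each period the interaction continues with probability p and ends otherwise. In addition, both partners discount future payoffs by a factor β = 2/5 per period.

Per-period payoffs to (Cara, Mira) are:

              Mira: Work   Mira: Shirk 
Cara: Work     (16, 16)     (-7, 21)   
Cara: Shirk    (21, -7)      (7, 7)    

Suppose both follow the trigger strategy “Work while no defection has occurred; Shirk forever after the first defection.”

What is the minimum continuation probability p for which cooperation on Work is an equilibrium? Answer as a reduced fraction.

25/28

With continuation probability p and discount β, the effective per-period discount factor is βp.
Grim-trigger IC: βp ≥ (21−16)/(21−7) = 5/14.
So p ≥ (5/14)/(2/5) = 25/28.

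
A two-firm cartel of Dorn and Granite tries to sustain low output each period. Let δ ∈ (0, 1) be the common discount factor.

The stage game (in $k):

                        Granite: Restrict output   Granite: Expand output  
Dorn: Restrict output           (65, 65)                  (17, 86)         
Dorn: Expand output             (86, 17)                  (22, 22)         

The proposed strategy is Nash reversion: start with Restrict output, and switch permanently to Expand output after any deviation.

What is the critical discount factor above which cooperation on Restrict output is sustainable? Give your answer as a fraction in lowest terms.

21/64

65/(1−δ) ≥ 86 + 22δ/(1−δ)
65 ≥ 86 − 64δ
δ ≥ 21/64.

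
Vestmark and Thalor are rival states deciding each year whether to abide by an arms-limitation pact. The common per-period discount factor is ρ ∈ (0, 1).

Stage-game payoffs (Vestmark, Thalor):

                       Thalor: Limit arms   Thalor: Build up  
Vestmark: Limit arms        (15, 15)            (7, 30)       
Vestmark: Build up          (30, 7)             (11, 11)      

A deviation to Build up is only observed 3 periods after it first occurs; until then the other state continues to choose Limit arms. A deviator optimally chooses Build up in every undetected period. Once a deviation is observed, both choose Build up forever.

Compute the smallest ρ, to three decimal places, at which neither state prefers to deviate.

Deviating for the 3 undetected periods gains 30−15 = 15 per period over cooperation, then loses 15−11 = 4 per period forever once punishment starts.
Gain: 15(1 + ρ + … + ρ^2); loss: 4·ρ^3/(1−ρ).
No profitable deviation ⇔ 15(1−ρ^3) ≤ 4·ρ^3, i.e. ρ^3 ≥ 15/(15+4) = 15/19.
Hence ρ ≥ (15/19)^(1/3) ≈ 0.924.

0.924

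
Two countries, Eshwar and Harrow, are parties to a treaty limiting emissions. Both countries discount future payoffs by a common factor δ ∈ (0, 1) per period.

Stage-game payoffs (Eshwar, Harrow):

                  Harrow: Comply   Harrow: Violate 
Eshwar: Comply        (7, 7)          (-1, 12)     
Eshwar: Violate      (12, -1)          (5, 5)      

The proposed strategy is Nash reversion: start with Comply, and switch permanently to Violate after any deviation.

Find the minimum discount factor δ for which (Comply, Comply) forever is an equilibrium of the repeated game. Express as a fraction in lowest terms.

7/(1−δ) ≥ 12 + 5δ/(1−δ)
7 ≥ 12 − 7δ
δ ≥ 5/7.

5/7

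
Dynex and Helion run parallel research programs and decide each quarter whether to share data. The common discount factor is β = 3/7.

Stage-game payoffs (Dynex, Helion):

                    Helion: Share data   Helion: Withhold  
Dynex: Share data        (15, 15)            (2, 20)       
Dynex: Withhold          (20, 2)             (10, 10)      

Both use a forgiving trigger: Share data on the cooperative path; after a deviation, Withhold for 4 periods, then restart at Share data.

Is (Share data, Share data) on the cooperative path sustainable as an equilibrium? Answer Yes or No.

Comparing payoff streams over the 5 periods until play realigns: cooperate → 15(1+β+…+β^4); deviate → 20 + 10(β+…+β^4).
Cooperation is sustained iff (15−10)(β+…+β^4) ≥ 20−15.
β+…+β^4 = 3/7·(1−(3/7)^4)/(1−3/7) = 0.7247, and (20−15)/(15−10) = 1.0000.
0.7247 < 1.0000, so cooperation is not sustainable.

No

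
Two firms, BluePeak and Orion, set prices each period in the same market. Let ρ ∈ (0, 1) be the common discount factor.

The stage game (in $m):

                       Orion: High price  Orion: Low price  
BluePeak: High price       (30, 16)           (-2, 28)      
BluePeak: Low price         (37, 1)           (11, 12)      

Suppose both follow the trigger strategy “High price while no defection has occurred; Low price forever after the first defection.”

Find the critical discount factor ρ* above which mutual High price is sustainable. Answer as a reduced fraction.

3/4

BluePeak's threshold: (37−30)/(37−11) = 7/26.
Orion's threshold: (28−16)/(28−12) = 3/4.
7/26 < 3/4, so Orion binds and ρ* = 3/4.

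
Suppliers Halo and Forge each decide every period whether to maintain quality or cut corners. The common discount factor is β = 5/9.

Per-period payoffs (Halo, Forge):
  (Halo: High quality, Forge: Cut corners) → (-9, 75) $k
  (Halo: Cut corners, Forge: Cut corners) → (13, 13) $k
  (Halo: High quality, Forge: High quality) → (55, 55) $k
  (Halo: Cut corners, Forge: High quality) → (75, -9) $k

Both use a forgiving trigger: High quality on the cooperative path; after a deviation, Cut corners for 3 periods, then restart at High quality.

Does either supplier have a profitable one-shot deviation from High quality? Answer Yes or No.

Comparing payoff streams over the 4 periods until play realigns: cooperate → 55(1+β+…+β^3); deviate → 75 + 13(β+…+β^3).
Cooperation is sustained iff (55−13)(β+…+β^3) ≥ 75−55.
β+…+β^3 = 5/9·(1−(5/9)^3)/(1−5/9) = 1.0357, and (75−55)/(55−13) = 0.4762.
1.0357 ≥ 0.4762, so cooperation is sustainable.

No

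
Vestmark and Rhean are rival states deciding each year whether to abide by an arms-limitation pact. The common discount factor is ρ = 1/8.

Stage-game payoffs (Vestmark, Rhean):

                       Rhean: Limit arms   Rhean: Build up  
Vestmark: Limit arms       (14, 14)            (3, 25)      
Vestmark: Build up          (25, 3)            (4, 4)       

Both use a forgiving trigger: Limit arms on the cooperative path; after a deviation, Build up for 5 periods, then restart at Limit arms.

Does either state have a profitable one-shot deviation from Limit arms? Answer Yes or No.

A one-shot deviation gives 25 now, then 4 for 5 periods, then back to 14.
Gain from deviating: (25−14) today; loss: (14−4) in each of the next 5 periods.
No-deviation condition: (14−4)(ρ+…+ρ^5) ≥ 25−14, i.e. ρ+…+ρ^5 ≥ 11/10.
At ρ = 1/8: ρ+…+ρ^5 = 0.1429 < 1.1000.
So cooperation is not sustainable.

Yes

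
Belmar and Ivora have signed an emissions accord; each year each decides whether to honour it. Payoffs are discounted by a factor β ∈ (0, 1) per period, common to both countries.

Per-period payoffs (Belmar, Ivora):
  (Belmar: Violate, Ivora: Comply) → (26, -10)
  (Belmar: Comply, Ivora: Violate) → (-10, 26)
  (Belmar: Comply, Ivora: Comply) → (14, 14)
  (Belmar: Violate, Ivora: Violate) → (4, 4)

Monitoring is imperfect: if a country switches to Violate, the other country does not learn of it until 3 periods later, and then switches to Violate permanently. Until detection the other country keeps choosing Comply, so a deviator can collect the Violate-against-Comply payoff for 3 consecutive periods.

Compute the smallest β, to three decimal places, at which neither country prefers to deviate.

0.817

The best deviation is to choose Violate for all 3 undetected periods, earning 26 each, then 4 forever once detected.
Deviation value: 26(1−β^3)/(1−β) + 4β^3/(1−β); cooperation value: 14/(1−β).
IC: 14 ≥ 26(1−β^3) + 4β^3 = 26 − 22β^3.
So β^3 ≥ 12/22 = 6/11, giving β ≥ (6/11)^(1/3) ≈ 0.817.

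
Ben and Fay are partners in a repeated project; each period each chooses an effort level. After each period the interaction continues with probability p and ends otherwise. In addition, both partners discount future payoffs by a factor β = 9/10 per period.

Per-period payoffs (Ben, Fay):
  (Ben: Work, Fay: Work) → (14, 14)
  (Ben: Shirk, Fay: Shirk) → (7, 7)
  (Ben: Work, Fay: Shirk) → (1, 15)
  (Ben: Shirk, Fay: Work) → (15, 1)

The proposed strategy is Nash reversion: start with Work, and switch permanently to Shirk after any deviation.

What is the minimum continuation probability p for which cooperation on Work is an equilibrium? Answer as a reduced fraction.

5/36

Expected continuation weight on next period's payoff is β·p = 9/10·p, which plays the role of the discount factor.
Cooperation requires 9/10·p ≥ (15−14)/(15−7) = 1/8, hence p ≥ 5/36.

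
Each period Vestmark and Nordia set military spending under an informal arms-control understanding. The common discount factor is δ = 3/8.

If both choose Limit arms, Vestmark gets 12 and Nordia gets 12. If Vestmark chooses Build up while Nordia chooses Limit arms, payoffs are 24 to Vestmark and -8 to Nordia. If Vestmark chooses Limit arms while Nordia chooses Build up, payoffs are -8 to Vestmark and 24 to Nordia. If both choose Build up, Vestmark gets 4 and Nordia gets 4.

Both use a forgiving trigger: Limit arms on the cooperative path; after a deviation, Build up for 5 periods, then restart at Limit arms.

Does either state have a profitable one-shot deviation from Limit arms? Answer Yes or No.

Yes

A one-shot deviation gives 24 now, then 4 for 5 periods, then back to 12.
Gain from deviating: (24−12) today; loss: (12−4) in each of the next 5 periods.
No-deviation condition: (12−4)(δ+…+δ^5) ≥ 24−12, i.e. δ+…+δ^5 ≥ 3/2.
At δ = 3/8: δ+…+δ^5 = 0.5956 < 1.5000.
So cooperation is not sustainable.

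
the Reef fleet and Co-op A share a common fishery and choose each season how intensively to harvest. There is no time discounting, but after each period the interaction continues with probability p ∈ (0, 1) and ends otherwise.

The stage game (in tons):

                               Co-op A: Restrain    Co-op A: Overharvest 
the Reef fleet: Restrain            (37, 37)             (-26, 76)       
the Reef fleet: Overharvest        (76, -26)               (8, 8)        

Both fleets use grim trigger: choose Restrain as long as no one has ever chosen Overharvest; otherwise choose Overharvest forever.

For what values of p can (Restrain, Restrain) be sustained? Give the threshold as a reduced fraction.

Expected cooperation value is 37 + p·37 + p²·37 + … = 37/(1−p); deviation gives 76 + p·8/(1−p).
37 ≥ 76(1−p) + 8p ⇒ 68p ≥ 39 ⇒ p ≥ 39/68.

39/68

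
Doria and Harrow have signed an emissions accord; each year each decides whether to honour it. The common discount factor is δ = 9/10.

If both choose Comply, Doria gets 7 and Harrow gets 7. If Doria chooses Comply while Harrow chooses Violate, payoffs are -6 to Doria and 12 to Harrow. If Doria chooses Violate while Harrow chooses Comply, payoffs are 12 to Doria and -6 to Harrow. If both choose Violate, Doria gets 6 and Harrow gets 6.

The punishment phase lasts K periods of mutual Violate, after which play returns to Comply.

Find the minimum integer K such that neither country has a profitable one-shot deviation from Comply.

No profitable deviation requires (7−6)(δ+…+δ^K) ≥ 12−7, i.e. δ+…+δ^K ≥ 5 ≈ 5.0000.
With δ = 9/10, the partial sums are K=1: 0.9000, K=2: 1.7100, …, K=6: 4.2170, K=7: 4.6953, K=8: 5.1258.
K = 8 is the first length at which the sum reaches 5.0000.

8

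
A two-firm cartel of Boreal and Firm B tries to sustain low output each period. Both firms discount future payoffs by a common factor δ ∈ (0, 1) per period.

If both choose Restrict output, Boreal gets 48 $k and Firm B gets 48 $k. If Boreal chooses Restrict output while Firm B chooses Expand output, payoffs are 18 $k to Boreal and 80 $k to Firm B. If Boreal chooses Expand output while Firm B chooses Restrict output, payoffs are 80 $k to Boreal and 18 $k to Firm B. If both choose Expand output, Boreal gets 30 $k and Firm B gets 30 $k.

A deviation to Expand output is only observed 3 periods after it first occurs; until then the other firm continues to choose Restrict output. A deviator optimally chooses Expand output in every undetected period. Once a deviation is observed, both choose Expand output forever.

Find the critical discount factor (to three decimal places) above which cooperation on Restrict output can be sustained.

0.862

A deviator earns 80 for 3 periods, then 30 forever; cooperating earns 48 forever. Multiplying the IC by (1−δ):
48 ≥ 80(1−δ^3) + 30δ^3, so 50·δ^3 ≥ 32 and δ^3 ≥ 16/25.
δ ≥ (16/25)^(1/3) ≈ 0.862.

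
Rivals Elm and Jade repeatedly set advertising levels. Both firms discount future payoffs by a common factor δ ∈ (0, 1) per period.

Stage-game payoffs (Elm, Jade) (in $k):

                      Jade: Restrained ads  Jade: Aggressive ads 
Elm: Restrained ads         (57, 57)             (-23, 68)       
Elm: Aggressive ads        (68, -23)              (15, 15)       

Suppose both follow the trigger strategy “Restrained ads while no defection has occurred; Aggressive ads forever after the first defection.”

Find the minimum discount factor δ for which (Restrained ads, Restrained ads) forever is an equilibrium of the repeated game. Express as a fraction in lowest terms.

One-period gain from deviating is 68 − 57 = 11. The loss is 57 − 15 = 42 in every subsequent period, with present value 42·δ/(1−δ).
Deviation is unprofitable when 42·δ/(1−δ) ≥ 11, i.e. δ/(1−δ) ≥ 11/42.
Equivalently δ ≥ 11/(11+42) = 11/53.

11/53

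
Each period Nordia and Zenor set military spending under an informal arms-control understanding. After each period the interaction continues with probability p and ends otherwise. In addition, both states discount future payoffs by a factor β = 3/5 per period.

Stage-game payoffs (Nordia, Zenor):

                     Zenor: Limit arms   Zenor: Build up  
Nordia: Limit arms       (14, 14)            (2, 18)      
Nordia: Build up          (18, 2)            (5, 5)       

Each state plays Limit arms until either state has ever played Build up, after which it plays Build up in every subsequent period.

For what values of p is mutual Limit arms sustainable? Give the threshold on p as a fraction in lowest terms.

With continuation probability p and discount β, the effective per-period discount factor is βp.
Grim-trigger IC: βp ≥ (18−14)/(18−5) = 4/13.
So p ≥ (4/13)/(3/5) = 20/39.

20/39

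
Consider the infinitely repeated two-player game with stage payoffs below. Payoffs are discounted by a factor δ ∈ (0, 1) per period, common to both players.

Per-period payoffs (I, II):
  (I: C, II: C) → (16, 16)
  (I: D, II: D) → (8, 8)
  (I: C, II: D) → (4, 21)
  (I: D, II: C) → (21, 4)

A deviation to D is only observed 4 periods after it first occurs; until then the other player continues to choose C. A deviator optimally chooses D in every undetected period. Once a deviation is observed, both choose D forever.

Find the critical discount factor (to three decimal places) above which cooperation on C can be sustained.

0.788

Deviating for the 4 undetected periods gains 21−16 = 5 per period over cooperation, then loses 16−8 = 8 per period forever once punishment starts.
Gain: 5(1 + δ + … + δ^3); loss: 8·δ^4/(1−δ).
No profitable deviation ⇔ 5(1−δ^4) ≤ 8·δ^4, i.e. δ^4 ≥ 5/(5+8) = 5/13.
Hence δ ≥ (5/13)^(1/4) ≈ 0.788.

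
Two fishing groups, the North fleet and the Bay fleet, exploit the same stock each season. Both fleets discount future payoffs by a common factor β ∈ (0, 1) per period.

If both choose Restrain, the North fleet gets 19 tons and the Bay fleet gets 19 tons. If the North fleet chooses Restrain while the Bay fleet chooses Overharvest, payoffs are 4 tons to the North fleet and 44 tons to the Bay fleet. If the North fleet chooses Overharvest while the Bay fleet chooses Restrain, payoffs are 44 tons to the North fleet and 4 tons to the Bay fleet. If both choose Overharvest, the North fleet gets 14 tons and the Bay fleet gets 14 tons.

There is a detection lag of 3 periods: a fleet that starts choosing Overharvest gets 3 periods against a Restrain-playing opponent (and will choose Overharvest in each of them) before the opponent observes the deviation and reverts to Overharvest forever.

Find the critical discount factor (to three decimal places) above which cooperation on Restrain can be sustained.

0.941

Deviating for the 3 undetected periods gains 44−19 = 25 per period over cooperation, then loses 19−14 = 5 per period forever once punishment starts.
Gain: 25(1 + β + … + β^2); loss: 5·β^3/(1−β).
No profitable deviation ⇔ 25(1−β^3) ≤ 5·β^3, i.e. β^3 ≥ 25/(25+5) = 5/6.
Hence β ≥ (5/6)^(1/3) ≈ 0.941.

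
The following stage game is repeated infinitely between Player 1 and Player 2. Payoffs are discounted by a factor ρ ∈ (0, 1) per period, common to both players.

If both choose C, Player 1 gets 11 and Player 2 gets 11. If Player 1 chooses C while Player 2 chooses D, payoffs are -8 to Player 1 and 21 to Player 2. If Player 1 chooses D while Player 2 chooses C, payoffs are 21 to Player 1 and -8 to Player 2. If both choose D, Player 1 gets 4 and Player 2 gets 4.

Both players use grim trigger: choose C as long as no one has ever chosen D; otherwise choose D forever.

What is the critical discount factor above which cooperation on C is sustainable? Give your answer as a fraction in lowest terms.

Cooperation forever yields 11 each period: 11/(1−ρ).
Deviating yields 21 once, then 4 forever: 21 + 4ρ/(1−ρ).
No profitable deviation requires 11/(1−ρ) ≥ 21 + 4ρ/(1−ρ).
Multiplying by (1−ρ): 11 ≥ 21(1−ρ) + 4ρ = 21 − 17ρ.
So 17ρ ≥ 10, i.e. ρ ≥ 10/17.

10/17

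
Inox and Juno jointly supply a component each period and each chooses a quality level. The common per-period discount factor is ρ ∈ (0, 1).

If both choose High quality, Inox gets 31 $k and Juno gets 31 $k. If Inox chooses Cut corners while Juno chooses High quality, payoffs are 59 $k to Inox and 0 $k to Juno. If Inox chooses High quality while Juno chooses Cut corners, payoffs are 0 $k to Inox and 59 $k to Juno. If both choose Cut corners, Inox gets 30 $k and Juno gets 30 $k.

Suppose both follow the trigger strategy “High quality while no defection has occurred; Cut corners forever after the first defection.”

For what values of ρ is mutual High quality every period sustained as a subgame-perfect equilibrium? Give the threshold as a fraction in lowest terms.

28/29

Cooperation forever yields 31 each period: 31/(1−ρ).
Deviating yields 59 once, then 30 forever: 59 + 30ρ/(1−ρ).
No profitable deviation requires 31/(1−ρ) ≥ 59 + 30ρ/(1−ρ).
Multiplying by (1−ρ): 31 ≥ 59(1−ρ) + 30ρ = 59 − 29ρ.
So 29ρ ≥ 28, i.e. ρ ≥ 28/29.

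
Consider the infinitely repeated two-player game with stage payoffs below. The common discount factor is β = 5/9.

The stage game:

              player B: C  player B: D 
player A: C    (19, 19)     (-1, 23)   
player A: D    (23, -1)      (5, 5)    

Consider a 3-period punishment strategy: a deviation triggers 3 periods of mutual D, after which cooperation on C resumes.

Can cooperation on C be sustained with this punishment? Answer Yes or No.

A one-shot deviation gives 23 now, then 5 for 3 periods, then back to 19.
Gain from deviating: (23−19) today; loss: (19−5) in each of the next 3 periods.
No-deviation condition: (19−5)(β+…+β^3) ≥ 23−19, i.e. β+…+β^3 ≥ 2/7.
At β = 5/9: β+…+β^3 = 1.0357 ≥ 0.2857.
So cooperation is sustainable.

Yes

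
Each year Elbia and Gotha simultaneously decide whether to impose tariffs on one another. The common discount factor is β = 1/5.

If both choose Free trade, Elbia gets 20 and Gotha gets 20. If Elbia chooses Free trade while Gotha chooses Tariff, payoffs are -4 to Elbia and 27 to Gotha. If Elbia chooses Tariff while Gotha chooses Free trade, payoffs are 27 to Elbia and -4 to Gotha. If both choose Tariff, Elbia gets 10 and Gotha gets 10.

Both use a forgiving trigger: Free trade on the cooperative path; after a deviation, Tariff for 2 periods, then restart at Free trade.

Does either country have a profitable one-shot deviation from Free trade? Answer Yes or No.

Comparing payoff streams over the 3 periods until play realigns: cooperate → 20(1+β+…+β^2); deviate → 27 + 10(β+…+β^2).
Cooperation is sustained iff (20−10)(β+…+β^2) ≥ 27−20.
β+…+β^2 = 1/5·(1−(1/5)^2)/(1−1/5) = 0.2400, and (27−20)/(20−10) = 0.7000.
0.2400 < 0.7000, so cooperation is not sustainable.

Yes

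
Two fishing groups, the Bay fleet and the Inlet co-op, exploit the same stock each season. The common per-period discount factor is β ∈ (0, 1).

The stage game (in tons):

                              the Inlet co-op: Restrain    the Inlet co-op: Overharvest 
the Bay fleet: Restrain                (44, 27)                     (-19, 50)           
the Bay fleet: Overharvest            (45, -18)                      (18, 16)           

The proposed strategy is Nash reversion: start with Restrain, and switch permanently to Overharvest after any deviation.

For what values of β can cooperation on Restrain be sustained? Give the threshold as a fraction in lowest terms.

the Bay fleet's threshold: (45−44)/(45−18) = 1/27.
the Inlet co-op's threshold: (50−27)/(50−16) = 23/34.
1/27 < 23/34, so the Inlet co-op binds and β* = 23/34.

23/34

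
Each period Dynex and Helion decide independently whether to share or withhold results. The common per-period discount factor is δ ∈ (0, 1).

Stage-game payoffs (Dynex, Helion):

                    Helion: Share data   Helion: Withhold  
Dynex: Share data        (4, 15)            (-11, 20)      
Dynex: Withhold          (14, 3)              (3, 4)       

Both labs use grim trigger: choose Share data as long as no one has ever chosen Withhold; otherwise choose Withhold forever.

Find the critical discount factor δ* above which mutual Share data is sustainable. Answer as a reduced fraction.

10/11

Dynex: cooperation gives 4 each period; deviation gives 14 once then 3 forever.
  4/(1−δ) ≥ 14 + 3δ/(1−δ) ⇒ δ ≥ 10/11.
Helion: cooperation gives 15 each period; deviation gives 20 once then 4 forever.
  δ ≥ 5/16.
Both must hold, so the binding constraint is Dynex's: δ ≥ 10/11.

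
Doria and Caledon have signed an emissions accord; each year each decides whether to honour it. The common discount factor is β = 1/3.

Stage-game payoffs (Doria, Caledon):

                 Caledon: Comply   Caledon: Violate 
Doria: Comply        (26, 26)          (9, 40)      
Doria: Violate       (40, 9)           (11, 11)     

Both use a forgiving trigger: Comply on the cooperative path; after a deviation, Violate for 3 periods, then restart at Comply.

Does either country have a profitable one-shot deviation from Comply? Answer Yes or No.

Yes

A one-shot deviation gives 40 now, then 11 for 3 periods, then back to 26.
Gain from deviating: (40−26) today; loss: (26−11) in each of the next 3 periods.
No-deviation condition: (26−11)(β+…+β^3) ≥ 40−26, i.e. β+…+β^3 ≥ 14/15.
At β = 1/3: β+…+β^3 = 0.4815 < 0.9333.
So cooperation is not sustainable.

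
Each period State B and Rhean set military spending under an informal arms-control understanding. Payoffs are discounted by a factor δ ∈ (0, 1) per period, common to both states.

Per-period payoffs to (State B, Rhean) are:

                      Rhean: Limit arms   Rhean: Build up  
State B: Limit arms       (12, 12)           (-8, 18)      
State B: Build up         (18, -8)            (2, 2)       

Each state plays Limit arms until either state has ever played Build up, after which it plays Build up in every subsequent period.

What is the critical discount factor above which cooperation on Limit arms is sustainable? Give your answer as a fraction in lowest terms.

3/8

Cooperation forever yields 12 each period: 12/(1−δ).
Deviating yields 18 once, then 2 forever: 18 + 2δ/(1−δ).
No profitable deviation requires 12/(1−δ) ≥ 18 + 2δ/(1−δ).
Multiplying by (1−δ): 12 ≥ 18(1−δ) + 2δ = 18 − 16δ.
So 16δ ≥ 6, i.e. δ ≥ 6/16 = 3/8.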